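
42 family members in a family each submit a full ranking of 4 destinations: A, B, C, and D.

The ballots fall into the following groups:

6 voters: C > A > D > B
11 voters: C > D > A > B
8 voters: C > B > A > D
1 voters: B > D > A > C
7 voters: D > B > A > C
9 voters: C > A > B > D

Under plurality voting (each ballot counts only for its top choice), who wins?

First-place vote totals:
  A: 0
  B: 1
  C: 34
  D: 7
C has the most first-place votes.

C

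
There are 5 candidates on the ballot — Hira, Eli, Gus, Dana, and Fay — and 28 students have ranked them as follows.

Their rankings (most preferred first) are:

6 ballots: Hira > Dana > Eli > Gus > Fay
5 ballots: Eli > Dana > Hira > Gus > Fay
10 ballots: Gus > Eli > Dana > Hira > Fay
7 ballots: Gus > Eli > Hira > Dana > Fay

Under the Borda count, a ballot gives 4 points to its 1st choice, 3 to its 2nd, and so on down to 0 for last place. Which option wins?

Borda scores:
  Hira: 6·4 + 5·2 + 10·1 + 7·2 = 58
  Eli: 6·2 + 5·4 + 10·3 + 7·3 = 83
  Gus: 6·1 + 5·1 + 10·4 + 7·4 = 79
  Dana: 6·3 + 5·3 + 10·2 + 7·1 = 60
  Fay: 6·0 + 5·0 + 10·0 + 7·0 = 0
Eli has the highest total.

Eli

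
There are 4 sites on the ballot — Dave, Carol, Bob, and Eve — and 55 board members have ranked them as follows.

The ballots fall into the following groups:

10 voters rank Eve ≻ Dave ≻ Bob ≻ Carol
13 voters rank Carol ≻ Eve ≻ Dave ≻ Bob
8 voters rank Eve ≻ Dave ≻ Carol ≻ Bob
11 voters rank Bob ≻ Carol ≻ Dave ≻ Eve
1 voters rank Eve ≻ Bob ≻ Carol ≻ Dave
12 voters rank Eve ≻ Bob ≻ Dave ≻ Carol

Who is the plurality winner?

First-place vote totals:
  Dave: 0
  Carol: 13
  Bob: 11
  Eve: 31
Eve has the most first-place votes.

Eve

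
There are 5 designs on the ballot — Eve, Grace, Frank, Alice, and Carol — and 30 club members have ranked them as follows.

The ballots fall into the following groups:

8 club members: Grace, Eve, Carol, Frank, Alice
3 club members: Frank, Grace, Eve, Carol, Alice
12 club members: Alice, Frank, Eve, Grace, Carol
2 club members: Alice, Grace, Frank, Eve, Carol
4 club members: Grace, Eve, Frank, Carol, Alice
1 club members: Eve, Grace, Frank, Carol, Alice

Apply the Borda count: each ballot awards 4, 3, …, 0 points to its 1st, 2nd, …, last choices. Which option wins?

Grace

Borda scores:
  Eve: 8·3 + 3·2 + 12·2 + 2·1 + 4·3 + 4 = 72
  Grace: 8·4 + 3·3 + 12·1 + 2·3 + 4·4 + 3 = 78
  Frank: 8·1 + 3·4 + 12·3 + 2·2 + 4·2 + 2 = 70
  Alice: 8·0 + 3·0 + 12·4 + 2·4 + 4·0 + 0 = 56
  Carol: 8·2 + 3·1 + 12·0 + 2·0 + 4·1 + 1 = 24
Grace has the highest total.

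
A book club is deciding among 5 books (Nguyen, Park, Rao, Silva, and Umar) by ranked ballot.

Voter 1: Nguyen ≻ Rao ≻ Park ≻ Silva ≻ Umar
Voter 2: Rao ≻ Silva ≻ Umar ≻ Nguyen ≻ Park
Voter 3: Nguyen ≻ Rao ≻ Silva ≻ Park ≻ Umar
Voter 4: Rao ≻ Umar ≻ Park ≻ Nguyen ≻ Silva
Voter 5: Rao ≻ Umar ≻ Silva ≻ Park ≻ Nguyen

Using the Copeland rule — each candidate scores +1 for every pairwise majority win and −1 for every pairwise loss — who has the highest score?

Pairwise results:
  Nguyen vs Park: Nguyen wins 3–2.
  Nguyen vs Rao: Rao wins 3–2.
  Nguyen vs Silva: Nguyen wins 3–2.
  Nguyen vs Umar: Umar wins 3–2.
  Park vs Rao: Rao wins 5–0.
  Park vs Silva: Silva wins 3–2.
  Park vs Umar: Umar wins 3–2.
  Rao vs Silva: Rao wins 5–0.
  Rao vs Umar: Rao wins 5–0.
  Silva vs Umar: Silva wins 3–2.
Copeland scores (wins − losses):
  Nguyen: 2 − 2 = 0
  Park: 0 − 4 = -4
  Rao: 4 − 0 = 4
  Silva: 2 − 2 = 0
  Umar: 2 − 2 = 0
Rao has the best Copeland score.

Rao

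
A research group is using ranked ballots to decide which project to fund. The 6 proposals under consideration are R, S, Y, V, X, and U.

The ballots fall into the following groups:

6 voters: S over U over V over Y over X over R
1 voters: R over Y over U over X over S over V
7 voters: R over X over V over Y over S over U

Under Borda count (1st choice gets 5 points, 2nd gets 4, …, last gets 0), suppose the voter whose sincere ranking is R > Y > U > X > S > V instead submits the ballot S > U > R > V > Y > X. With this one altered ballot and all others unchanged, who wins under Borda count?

Borda totals with the altered ballot: R 38, S 42, Y 27, V 41, X 34, U 28.
The switch changes the winner from R to S.

S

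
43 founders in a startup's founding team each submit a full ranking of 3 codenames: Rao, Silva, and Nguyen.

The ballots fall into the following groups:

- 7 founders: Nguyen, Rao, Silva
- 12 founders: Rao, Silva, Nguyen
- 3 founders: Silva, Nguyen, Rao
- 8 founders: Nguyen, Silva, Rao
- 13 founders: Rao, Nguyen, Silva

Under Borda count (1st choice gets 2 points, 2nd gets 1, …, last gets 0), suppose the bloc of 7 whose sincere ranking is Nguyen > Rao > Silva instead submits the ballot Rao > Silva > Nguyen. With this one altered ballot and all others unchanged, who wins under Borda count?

Borda totals with the altered ballot: Rao 64, Silva 33, Nguyen 32.
The winner is unchanged: still Rao.

Rao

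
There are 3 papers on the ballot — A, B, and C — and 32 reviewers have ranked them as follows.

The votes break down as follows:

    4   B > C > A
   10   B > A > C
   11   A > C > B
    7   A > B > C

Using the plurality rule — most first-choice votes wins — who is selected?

First-place vote totals:
  A: 18
  B: 14
  C: 0
A has the most first-place votes.

A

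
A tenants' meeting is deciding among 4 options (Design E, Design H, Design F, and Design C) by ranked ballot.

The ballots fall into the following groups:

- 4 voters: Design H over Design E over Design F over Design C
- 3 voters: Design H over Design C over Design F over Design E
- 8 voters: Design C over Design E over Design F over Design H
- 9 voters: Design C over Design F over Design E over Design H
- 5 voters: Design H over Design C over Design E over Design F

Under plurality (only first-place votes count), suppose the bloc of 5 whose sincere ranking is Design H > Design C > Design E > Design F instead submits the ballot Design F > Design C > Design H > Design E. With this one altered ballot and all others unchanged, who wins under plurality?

Design C

First-place totals with the altered ballot: Design E 0, Design H 7, Design F 5, Design C 17.
The winner is unchanged: still Design C.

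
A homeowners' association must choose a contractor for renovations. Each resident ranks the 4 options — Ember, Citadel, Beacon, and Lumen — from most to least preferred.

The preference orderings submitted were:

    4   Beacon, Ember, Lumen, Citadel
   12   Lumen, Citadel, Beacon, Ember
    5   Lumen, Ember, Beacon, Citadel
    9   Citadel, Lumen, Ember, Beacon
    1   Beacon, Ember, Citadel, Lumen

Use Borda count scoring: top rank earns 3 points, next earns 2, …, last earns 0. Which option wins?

Borda scores:
  Ember: 4·2 + 12·0 + 5·2 + 9·1 + 2 = 29
  Citadel: 4·0 + 12·2 + 5·0 + 9·3 + 1 = 52
  Beacon: 4·3 + 12·1 + 5·1 + 9·0 + 3 = 32
  Lumen: 4·1 + 12·3 + 5·3 + 9·2 + 0 = 73
Lumen has the highest total.

Lumen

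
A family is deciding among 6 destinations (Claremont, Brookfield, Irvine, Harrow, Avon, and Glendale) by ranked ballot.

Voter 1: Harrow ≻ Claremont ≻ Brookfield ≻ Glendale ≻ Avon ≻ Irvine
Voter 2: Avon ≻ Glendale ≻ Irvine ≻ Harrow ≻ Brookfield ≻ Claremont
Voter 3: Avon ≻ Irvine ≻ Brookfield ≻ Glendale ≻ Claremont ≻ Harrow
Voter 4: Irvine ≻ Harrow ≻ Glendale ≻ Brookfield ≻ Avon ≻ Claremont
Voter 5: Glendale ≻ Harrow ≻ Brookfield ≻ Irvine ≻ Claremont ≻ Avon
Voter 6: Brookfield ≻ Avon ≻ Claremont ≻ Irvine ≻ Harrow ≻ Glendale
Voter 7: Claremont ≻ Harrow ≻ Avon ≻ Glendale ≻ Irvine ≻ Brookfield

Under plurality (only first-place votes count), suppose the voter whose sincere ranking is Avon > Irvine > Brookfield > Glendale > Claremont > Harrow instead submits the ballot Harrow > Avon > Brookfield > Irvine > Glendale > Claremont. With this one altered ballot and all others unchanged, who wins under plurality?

First-place totals with the altered ballot: Claremont 1, Brookfield 1, Irvine 1, Harrow 2, Avon 1, Glendale 1.
The switch changes the winner from Avon to Harrow.

Harrow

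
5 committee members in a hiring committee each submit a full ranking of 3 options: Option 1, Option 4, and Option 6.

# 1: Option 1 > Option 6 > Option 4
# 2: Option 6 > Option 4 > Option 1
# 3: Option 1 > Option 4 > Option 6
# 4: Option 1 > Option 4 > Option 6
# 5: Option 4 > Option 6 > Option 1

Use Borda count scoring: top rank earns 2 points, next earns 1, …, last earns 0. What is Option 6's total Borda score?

4

Borda scores:
  Option 1: 2 + 0 + 2 + 2 + 0 = 6
  Option 4: 0 + 1 + 1 + 1 + 2 = 5
  Option 6: 1 + 2 + 0 + 0 + 1 = 4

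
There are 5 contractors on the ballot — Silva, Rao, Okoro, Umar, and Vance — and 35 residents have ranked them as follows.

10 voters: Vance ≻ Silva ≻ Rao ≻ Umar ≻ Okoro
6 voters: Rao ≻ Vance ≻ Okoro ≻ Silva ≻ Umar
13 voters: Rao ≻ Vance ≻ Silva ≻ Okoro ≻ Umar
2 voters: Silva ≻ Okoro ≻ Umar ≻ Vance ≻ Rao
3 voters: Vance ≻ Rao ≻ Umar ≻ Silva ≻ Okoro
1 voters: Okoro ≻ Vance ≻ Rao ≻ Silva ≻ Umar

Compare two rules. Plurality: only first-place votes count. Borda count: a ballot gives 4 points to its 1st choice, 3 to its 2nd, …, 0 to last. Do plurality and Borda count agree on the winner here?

No

Plurality first-place counts: Silva 2, Rao 19, Okoro 1, Umar 0, Vance 13 → Rao.
Borda totals: Silva 74, Rao 107, Okoro 35, Umar 20, Vance 114 → Vance.
The two rules disagree: plurality picks Rao, Borda picks Vance.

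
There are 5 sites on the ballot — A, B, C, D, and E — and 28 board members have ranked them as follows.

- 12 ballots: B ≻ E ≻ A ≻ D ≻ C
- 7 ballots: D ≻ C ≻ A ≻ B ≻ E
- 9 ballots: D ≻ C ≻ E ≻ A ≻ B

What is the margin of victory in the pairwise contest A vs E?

Ballots ranking A above E: 7.
Ballots ranking E above A: 12+9 = 21.
E wins 21–7, a margin of 14.

14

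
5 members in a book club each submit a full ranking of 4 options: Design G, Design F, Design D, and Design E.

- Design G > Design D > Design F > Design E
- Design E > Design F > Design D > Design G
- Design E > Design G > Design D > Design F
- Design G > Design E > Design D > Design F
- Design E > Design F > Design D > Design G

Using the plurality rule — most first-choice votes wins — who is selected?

Design E

First-place vote totals:
  Design G: 2
  Design F: 0
  Design D: 0
  Design E: 3
Design E has the most first-place votes.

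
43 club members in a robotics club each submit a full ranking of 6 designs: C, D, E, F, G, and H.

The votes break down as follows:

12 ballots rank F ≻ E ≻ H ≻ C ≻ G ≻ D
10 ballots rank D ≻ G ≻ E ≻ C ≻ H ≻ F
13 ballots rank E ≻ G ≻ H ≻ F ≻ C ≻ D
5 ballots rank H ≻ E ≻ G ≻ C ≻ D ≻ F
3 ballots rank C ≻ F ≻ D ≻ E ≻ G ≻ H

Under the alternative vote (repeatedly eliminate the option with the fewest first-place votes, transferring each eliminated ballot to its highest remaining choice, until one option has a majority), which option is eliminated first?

Round 1: E 13, F 12, D 10, H 5, C 3, G 0. G has the fewest and is eliminated.
Round 2: E 13, F 12, D 10, H 5, C 3. C has the fewest and is eliminated.
Round 3: F 15, E 13, D 10, H 5. H has the fewest and is eliminated.
Round 4: E 18, F 15, D 10. D has the fewest and is eliminated.
Round 5: E 28, F 15. E has a majority.

G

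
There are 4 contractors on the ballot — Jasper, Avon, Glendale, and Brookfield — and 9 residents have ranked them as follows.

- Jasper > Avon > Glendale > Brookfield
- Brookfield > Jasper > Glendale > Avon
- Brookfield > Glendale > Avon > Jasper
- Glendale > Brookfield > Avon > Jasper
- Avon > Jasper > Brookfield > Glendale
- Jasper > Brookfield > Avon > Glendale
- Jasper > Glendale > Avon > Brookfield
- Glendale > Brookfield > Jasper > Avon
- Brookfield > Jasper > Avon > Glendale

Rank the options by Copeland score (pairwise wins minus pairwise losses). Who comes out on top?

Pairwise results:
  Jasper vs Avon: Jasper wins 6–3.
  Jasper vs Glendale: Jasper wins 6–3.
  Jasper vs Brookfield: Brookfield wins 5–4.
  Avon vs Glendale: Glendale wins 5–4.
  Avon vs Brookfield: Brookfield wins 6–3.
  Glendale vs Brookfield: Brookfield wins 5–4.
Copeland scores (wins − losses):
  Jasper: 2 − 1 = 1
  Avon: 0 − 3 = -3
  Glendale: 1 − 2 = -1
  Brookfield: 3 − 0 = 3
Brookfield has the best Copeland score.

Brookfield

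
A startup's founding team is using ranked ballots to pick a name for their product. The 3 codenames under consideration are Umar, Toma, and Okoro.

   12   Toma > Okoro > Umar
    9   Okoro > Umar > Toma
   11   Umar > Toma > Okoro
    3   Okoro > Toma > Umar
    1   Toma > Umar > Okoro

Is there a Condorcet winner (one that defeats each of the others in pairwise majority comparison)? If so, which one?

No Condorcet winner

Head-to-head results (36 voters total):
Umar vs Toma: Umar wins 20–16.
Umar vs Okoro: Okoro wins 24–12.
Toma vs Okoro: Toma wins 24–12.
No candidate beats all others: Umar beats Toma beats Okoro beats Umar, a majority cycle.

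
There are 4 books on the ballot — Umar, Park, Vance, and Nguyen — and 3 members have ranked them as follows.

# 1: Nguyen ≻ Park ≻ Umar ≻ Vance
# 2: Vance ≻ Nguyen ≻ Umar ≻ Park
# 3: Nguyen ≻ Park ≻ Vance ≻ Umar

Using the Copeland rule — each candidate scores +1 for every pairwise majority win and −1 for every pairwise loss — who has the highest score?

Pairwise results:
  Umar vs Park: Park wins 2–1.
  Umar vs Vance: Vance wins 2–1.
  Umar vs Nguyen: Nguyen wins 3–0.
  Park vs Vance: Park wins 2–1.
  Park vs Nguyen: Nguyen wins 3–0.
  Vance vs Nguyen: Nguyen wins 2–1.
Copeland scores (wins − losses):
  Umar: 0 − 3 = -3
  Park: 2 − 1 = 1
  Vance: 1 − 2 = -1
  Nguyen: 3 − 0 = 3
Nguyen has the best Copeland score.

Nguyen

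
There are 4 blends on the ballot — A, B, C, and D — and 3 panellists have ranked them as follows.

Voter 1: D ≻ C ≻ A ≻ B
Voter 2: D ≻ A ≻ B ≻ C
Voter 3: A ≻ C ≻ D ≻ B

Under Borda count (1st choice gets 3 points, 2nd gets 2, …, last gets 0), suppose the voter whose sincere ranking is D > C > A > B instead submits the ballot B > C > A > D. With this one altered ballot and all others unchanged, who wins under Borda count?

Borda totals with the altered ballot: A 6, B 4, C 4, D 4.
The switch changes the winner from D to A.

A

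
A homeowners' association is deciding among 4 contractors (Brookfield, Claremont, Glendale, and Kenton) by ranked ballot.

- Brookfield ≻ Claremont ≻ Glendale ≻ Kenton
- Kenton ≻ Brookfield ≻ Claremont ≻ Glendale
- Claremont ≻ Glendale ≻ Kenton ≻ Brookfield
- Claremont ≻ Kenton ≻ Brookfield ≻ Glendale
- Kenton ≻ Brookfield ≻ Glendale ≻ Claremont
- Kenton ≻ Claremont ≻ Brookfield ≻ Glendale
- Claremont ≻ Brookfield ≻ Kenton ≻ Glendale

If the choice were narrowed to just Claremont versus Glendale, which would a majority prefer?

Claremont

Ballots ranking Claremont above Glendale: 6.
Ballots ranking Glendale above Claremont: 1.
Claremont wins the head-to-head, 6–1.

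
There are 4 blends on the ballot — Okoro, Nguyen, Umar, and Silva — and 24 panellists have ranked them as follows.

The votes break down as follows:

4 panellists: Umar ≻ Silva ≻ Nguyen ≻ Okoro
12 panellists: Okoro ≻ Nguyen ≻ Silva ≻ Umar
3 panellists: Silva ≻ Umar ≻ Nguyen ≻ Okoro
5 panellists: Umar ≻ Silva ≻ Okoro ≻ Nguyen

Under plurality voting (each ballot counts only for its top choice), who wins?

Okoro

First-place vote totals:
  Okoro: 12
  Nguyen: 0
  Umar: 9
  Silva: 3
Okoro has the most first-place votes.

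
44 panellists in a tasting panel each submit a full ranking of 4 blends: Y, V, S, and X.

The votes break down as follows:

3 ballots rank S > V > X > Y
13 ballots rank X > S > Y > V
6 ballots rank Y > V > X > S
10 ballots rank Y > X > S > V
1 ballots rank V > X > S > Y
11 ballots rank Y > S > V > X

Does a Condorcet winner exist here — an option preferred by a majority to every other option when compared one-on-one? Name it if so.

Head-to-head results (44 voters total):
Y vs V: Y wins 40–4.
Y vs S: Y wins 27–17.
Y vs X: Y wins 27–17.
V vs S: S wins 37–7.
V vs X: X wins 23–21.
S vs X: X wins 30–14.
Y beats each rival — V (40–4), S (27–17), X (27–17) — so Y is the Condorcet winner.

Y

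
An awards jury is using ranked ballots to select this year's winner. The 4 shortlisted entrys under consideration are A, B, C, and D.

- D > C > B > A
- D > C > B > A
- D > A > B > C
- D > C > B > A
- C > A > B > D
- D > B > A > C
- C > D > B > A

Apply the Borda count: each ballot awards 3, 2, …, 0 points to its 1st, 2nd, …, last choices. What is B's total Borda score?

8

Borda scores:
  A: 0 + 0 + 2 + 0 + 2 + 1 + 0 = 5
  B: 1 + 1 + 1 + 1 + 1 + 2 + 1 = 8
  C: 2 + 2 + 0 + 2 + 3 + 0 + 3 = 12
  D: 3 + 3 + 3 + 3 + 0 + 3 + 2 = 17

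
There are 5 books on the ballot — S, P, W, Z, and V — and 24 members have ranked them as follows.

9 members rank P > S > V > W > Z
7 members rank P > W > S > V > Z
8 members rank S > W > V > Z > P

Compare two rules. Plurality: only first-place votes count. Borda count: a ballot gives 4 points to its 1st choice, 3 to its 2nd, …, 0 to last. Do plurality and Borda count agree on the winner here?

Plurality first-place counts: S 8, P 16, W 0, Z 0, V 0 → P.
Borda totals: S 73, P 64, W 54, Z 8, V 41 → S.
The two rules disagree: plurality picks P, Borda picks S.

No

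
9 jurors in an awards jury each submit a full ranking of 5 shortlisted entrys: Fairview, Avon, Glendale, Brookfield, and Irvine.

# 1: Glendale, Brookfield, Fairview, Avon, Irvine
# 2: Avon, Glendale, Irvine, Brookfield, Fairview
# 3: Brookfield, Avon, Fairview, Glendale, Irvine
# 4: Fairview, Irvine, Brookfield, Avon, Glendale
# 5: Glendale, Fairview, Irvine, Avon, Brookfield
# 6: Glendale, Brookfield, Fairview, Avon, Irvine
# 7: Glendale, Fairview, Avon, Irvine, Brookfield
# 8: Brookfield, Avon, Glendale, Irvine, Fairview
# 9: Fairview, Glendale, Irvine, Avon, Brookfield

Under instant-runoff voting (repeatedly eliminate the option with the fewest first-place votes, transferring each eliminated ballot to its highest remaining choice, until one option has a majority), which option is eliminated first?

Irvine

Round 1: Glendale 4, Fairview 2, Brookfield 2, Avon 1, Irvine 0. Irvine has the fewest and is eliminated.
Round 2: Glendale 4, Fairview 2, Brookfield 2, Avon 1. Avon has the fewest and is eliminated.
Round 3: Glendale 5, Fairview 2, Brookfield 2. Glendale has a majority.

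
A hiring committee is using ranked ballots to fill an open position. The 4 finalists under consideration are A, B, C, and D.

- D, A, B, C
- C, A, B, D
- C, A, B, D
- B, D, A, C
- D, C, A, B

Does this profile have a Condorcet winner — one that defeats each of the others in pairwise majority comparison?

No

Head-to-head results (5 voters total):
A vs B: A wins 4–1.
A vs C: C wins 3–2.
A vs D: D wins 3–2.
B vs C: C wins 3–2.
B vs D: B wins 3–2.
C vs D: D wins 3–2.
No candidate beats all others: A beats B beats D beats A, a majority cycle.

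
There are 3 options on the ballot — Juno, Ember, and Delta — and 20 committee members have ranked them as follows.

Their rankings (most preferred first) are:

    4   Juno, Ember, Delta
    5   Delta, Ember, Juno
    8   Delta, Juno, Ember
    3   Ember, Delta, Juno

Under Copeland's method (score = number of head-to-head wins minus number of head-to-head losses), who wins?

Delta

Pairwise results:
  Juno vs Ember: Juno wins 12–8.
  Juno vs Delta: Delta wins 16–4.
  Ember vs Delta: Delta wins 13–7.
Copeland scores (wins − losses):
  Juno: 1 − 1 = 0
  Ember: 0 − 2 = -2
  Delta: 2 − 0 = 2
Delta has the best Copeland score.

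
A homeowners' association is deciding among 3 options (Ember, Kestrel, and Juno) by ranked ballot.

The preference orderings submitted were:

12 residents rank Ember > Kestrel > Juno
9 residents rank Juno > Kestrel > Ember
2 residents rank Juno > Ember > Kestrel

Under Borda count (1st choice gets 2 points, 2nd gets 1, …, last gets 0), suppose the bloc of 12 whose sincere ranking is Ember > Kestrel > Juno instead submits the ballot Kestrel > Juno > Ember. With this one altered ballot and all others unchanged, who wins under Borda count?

Borda totals with the altered ballot: Ember 2, Kestrel 33, Juno 34.
The switch changes the winner from Ember to Juno.

Juno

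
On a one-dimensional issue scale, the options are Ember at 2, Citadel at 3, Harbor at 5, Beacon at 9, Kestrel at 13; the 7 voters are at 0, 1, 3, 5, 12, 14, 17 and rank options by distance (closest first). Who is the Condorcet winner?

Harbor

With single-peaked preferences on a line, the Condorcet winner is the candidate closest to the median voter.
The median voter (position 5) is closest to Harbor at 5.
Check: Harbor vs Beacon — voters closer to Harbor: 4 of 7.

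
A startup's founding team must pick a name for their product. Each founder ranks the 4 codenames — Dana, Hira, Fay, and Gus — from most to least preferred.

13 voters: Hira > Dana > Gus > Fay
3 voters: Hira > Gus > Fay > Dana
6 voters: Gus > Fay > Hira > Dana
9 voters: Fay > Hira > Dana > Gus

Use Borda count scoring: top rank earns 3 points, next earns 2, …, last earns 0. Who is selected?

Hira

Borda scores:
  Dana: 13·2 + 3·0 + 6·0 + 9·1 = 35
  Hira: 13·3 + 3·3 + 6·1 + 9·2 = 72
  Fay: 13·0 + 3·1 + 6·2 + 9·3 = 42
  Gus: 13·1 + 3·2 + 6·3 + 9·0 = 37
Hira has the highest total.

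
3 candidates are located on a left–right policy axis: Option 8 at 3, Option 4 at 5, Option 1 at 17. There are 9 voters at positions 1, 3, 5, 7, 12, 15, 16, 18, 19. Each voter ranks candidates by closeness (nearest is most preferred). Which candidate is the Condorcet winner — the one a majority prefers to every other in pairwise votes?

With single-peaked preferences on a line, the Condorcet winner is the candidate closest to the median voter.
The median voter (position 12) is closest to Option 1 at 17.
Check: Option 1 vs Option 8 — voters closer to Option 1: 5 of 9.

Option 1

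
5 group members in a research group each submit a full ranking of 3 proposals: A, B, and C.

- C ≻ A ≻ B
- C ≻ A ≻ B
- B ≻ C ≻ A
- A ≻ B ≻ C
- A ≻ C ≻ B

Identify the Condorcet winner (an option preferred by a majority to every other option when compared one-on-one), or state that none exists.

Head-to-head results (5 voters total):
A vs B: A wins 4–1.
A vs C: C wins 3–2.
B vs C: C wins 3–2.
C beats each rival — A (3–2), B (3–2) — so C is the Condorcet winner.

C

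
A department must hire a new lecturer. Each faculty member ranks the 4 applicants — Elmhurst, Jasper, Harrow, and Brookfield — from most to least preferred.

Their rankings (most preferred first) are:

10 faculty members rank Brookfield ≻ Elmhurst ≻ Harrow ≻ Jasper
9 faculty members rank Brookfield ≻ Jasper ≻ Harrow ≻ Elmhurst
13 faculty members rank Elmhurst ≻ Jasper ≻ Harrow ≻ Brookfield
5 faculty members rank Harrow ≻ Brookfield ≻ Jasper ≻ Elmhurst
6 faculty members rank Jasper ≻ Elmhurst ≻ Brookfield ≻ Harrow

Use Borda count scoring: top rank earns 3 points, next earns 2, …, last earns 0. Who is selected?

Borda scores:
  Elmhurst: 10·2 + 9·0 + 13·3 + 5·0 + 6·2 = 71
  Jasper: 10·0 + 9·2 + 13·2 + 5·1 + 6·3 = 67
  Harrow: 10·1 + 9·1 + 13·1 + 5·3 + 6·0 = 47
  Brookfield: 10·3 + 9·3 + 13·0 + 5·2 + 6·1 = 73
Brookfield has the highest total.

Brookfield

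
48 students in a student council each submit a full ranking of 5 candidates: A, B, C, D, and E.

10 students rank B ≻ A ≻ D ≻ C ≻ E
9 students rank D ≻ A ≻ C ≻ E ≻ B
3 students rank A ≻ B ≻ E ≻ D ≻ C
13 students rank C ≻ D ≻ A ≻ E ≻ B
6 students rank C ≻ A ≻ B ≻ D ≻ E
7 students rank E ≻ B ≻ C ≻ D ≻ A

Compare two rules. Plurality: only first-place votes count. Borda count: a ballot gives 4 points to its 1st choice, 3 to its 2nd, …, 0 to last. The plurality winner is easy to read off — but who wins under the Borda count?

C

Plurality first-place counts: A 3, B 10, C 19, D 9, E 7 → C.
Borda totals: A 113, B 82, C 118, D 111, E 56 → C.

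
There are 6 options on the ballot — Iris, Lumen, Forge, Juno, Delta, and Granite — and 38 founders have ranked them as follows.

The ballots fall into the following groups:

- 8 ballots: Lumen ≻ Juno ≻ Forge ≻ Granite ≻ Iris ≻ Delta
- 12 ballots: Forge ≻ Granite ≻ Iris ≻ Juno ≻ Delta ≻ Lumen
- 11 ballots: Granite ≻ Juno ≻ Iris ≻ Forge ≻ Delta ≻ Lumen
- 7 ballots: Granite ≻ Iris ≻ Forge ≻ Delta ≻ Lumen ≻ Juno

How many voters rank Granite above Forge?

18

Ballots ranking Granite above Forge: 11+7 = 18.
Ballots ranking Forge above Granite: 8+12 = 20.
So 18 of 38 voters prefer Granite to Forge.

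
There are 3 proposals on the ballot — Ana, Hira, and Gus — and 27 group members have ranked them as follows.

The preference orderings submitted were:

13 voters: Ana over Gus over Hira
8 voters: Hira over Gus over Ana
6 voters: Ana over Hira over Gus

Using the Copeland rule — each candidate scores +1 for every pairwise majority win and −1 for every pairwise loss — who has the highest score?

Ana

Pairwise results:
  Ana vs Hira: Ana wins 19–8.
  Ana vs Gus: Ana wins 19–8.
  Hira vs Gus: Hira wins 14–13.
Copeland scores (wins − losses):
  Ana: 2 − 0 = 2
  Hira: 1 − 1 = 0
  Gus: 0 − 2 = -2
Ana has the best Copeland score.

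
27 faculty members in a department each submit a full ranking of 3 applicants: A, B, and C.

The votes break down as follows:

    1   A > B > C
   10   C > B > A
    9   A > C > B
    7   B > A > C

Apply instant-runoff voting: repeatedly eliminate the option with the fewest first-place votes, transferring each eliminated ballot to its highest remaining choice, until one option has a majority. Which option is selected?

A

Round 1: A 10, C 10, B 7. B has the fewest and is eliminated.
Round 2: A 17, C 10. A has a majority.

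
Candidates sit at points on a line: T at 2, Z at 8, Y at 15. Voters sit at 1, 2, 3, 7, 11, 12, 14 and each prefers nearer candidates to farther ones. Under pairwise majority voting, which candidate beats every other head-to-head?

With single-peaked preferences on a line, the Condorcet winner is the candidate closest to the median voter.
The median voter (position 7) is closest to Z at 8.
Check: Z vs Y — voters closer to Z: 5 of 7.

Z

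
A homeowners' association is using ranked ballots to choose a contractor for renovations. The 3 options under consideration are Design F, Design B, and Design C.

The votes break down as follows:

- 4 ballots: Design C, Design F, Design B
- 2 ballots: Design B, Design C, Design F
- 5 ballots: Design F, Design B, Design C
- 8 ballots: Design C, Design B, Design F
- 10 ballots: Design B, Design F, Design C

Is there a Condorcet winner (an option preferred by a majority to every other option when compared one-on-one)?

Yes

Head-to-head results (29 voters total):
Design F vs Design B: Design B wins 20–9.
Design F vs Design C: Design F wins 15–14.
Design B vs Design C: Design B wins 17–12.
Design B beats each rival — Design F (20–9), Design C (17–12) — so Design B is the Condorcet winner.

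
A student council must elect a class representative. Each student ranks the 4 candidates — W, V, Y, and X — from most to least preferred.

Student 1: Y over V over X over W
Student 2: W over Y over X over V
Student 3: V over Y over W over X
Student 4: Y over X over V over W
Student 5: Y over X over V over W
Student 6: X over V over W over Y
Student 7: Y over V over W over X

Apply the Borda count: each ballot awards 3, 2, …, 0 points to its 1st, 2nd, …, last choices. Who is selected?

Borda scores:
  W: 0 + 3 + 1 + 0 + 0 + 1 + 1 = 6
  V: 2 + 0 + 3 + 1 + 1 + 2 + 2 = 11
  Y: 3 + 2 + 2 + 3 + 3 + 0 + 3 = 16
  X: 1 + 1 + 0 + 2 + 2 + 3 + 0 = 9
Y has the highest total.

Y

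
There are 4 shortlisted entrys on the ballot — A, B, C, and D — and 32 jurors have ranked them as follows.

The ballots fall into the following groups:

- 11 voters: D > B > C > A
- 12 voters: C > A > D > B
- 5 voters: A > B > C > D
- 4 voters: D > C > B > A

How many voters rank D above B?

27

Ballots ranking D above B: 11+12+4 = 27.
Ballots ranking B above D: 5.
So 27 of 32 voters prefer D to B.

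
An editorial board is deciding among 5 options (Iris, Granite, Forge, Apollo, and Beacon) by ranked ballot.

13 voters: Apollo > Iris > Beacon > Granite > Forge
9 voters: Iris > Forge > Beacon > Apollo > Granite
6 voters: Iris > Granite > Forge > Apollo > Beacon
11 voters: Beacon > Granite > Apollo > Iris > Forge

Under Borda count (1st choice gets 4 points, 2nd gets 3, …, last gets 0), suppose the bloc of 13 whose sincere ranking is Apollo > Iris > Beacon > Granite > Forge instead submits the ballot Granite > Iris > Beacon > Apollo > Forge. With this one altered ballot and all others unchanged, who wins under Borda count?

Iris

Borda totals with the altered ballot: Iris 110, Granite 103, Forge 39, Apollo 50, Beacon 88.
The winner is unchanged: still Iris.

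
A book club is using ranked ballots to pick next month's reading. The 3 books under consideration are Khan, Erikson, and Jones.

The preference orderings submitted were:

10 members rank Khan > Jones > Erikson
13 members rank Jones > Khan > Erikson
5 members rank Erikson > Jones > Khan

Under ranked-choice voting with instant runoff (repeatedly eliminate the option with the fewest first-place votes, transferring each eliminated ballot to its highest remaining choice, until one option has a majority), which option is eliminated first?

Erikson

Round 1: Jones 13, Khan 10, Erikson 5. Erikson has the fewest and is eliminated.
Round 2: Jones 18, Khan 10. Jones has a majority.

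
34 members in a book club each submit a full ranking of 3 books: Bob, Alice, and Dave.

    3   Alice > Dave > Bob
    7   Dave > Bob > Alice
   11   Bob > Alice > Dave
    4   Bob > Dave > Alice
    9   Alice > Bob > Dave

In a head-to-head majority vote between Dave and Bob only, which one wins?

Ballots ranking Dave above Bob: 3+7 = 10.
Ballots ranking Bob above Dave: 11+4+9 = 24.
Bob wins the head-to-head, 24–10.

Bob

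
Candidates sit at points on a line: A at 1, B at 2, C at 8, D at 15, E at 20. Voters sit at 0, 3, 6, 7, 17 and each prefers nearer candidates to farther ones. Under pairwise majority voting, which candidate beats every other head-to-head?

C

With single-peaked preferences on a line, the Condorcet winner is the candidate closest to the median voter.
The median voter (position 6) is closest to C at 8.
Check: C vs B — voters closer to C: 3 of 5.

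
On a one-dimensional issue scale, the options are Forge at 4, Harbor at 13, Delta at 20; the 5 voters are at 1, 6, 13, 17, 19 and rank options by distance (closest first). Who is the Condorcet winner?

With single-peaked preferences on a line, the Condorcet winner is the candidate closest to the median voter.
The median voter (position 13) is closest to Harbor at 13.
Check: Harbor vs Forge — voters closer to Harbor: 3 of 5.

Harbor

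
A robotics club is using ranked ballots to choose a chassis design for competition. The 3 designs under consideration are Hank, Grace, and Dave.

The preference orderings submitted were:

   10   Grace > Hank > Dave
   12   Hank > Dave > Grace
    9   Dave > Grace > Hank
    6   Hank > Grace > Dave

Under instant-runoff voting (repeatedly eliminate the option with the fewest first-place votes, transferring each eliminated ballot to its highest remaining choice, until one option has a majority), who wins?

Round 1: Hank 18, Grace 10, Dave 9. Dave has the fewest and is eliminated.
Round 2: Grace 19, Hank 18. Grace has a majority.

Grace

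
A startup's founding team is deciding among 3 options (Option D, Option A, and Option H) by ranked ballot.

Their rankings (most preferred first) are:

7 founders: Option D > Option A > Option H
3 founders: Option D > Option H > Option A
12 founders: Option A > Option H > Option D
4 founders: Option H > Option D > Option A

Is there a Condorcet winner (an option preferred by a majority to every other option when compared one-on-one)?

Head-to-head results (26 voters total):
Option D vs Option A: Option D wins 14–12.
Option D vs Option H: Option H wins 16–10.
Option A vs Option H: Option A wins 19–7.
No candidate beats all others: Option D beats Option A beats Option H beats Option D, a majority cycle.

No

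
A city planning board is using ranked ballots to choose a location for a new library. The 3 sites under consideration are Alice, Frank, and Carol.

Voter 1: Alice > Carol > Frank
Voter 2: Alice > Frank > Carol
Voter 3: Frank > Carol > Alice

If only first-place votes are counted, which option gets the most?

First-place vote totals:
  Alice: 2
  Frank: 1
  Carol: 0
Alice has the most first-place votes.

Alice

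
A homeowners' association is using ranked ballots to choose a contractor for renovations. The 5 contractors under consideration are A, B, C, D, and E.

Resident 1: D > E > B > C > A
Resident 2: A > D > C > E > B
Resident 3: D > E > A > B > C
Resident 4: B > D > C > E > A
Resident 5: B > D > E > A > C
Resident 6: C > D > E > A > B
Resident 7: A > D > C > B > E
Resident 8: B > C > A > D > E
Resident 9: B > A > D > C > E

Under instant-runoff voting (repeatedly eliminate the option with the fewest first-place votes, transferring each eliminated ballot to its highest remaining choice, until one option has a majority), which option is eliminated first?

E

Round 1: B 4, A 2, D 2, C 1, E 0. E has the fewest and is eliminated.
Round 2: B 4, A 2, D 2, C 1. C has the fewest and is eliminated.
Round 3: B 4, D 3, A 2. A has the fewest and is eliminated.
Round 4: D 5, B 4. D has a majority.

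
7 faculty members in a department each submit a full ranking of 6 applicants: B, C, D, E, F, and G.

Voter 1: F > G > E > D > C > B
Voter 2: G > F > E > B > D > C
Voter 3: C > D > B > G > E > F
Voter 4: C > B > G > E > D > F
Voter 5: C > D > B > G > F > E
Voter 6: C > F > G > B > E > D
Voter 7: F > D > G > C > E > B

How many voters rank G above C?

3

Ballots ranking G above C: 3.
Ballots ranking C above G: 4.
So 3 of 7 voters prefer G to C.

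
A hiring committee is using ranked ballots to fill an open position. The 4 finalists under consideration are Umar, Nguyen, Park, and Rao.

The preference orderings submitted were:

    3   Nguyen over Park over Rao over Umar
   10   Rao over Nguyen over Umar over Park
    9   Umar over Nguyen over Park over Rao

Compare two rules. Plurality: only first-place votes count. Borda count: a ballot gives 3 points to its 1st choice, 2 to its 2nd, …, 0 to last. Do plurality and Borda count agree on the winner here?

Plurality first-place counts: Umar 9, Nguyen 3, Park 0, Rao 10 → Rao.
Borda totals: Umar 37, Nguyen 47, Park 15, Rao 33 → Nguyen.
The two rules disagree: plurality picks Rao, Borda picks Nguyen.

No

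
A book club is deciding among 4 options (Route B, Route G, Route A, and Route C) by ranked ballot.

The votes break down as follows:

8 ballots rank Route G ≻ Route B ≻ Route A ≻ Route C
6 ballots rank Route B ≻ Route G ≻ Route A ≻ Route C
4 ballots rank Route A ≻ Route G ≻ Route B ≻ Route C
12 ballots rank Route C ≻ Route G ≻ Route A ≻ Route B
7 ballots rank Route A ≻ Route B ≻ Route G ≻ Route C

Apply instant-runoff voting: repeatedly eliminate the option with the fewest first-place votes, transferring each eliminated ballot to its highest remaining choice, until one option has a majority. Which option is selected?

Route G

Round 1: Route C 12, Route A 11, Route G 8, Route B 6. Route B has the fewest and is eliminated.
Round 2: Route G 14, Route C 12, Route A 11. Route A has the fewest and is eliminated.
Round 3: Route G 25, Route C 12. Route G has a majority.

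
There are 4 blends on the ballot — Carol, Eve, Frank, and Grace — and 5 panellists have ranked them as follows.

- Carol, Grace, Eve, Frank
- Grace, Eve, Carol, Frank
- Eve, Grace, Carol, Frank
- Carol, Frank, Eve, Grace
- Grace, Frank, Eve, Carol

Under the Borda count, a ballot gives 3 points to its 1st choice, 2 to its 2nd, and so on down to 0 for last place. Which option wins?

Borda scores:
  Carol: 3 + 1 + 1 + 3 + 0 = 8
  Eve: 1 + 2 + 3 + 1 + 1 = 8
  Frank: 0 + 0 + 0 + 2 + 2 = 4
  Grace: 2 + 3 + 2 + 0 + 3 = 10
Grace has the highest total.

Grace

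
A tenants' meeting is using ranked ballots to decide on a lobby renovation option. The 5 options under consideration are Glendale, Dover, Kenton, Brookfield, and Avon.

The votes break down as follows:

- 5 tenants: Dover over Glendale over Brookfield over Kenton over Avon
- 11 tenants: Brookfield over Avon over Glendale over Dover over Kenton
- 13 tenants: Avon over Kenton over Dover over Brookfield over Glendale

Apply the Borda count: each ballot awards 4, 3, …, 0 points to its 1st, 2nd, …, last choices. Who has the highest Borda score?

Avon

Borda scores:
  Glendale: 5·3 + 11·2 + 13·0 = 37
  Dover: 5·4 + 11·1 + 13·2 = 57
  Kenton: 5·1 + 11·0 + 13·3 = 44
  Brookfield: 5·2 + 11·4 + 13·1 = 67
  Avon: 5·0 + 11·3 + 13·4 = 85
Avon has the highest total.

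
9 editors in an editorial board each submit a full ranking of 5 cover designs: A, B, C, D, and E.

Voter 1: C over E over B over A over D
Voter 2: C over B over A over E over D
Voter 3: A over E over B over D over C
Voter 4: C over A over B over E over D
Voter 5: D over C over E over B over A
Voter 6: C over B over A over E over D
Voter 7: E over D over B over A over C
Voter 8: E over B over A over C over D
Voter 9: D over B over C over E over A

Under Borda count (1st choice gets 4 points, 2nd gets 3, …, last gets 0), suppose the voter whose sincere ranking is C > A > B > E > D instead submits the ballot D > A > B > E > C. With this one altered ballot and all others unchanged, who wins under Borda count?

Borda totals with the altered ballot: A 15, B 21, C 18, D 16, E 20.
The switch changes the winner from C to B.

B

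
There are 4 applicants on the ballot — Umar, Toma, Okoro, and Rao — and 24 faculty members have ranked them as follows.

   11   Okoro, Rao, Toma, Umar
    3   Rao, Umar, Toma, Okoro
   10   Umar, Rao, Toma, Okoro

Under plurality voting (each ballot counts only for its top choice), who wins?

Okoro

First-place vote totals:
  Umar: 10
  Toma: 0
  Okoro: 11
  Rao: 3
Okoro has the most first-place votes.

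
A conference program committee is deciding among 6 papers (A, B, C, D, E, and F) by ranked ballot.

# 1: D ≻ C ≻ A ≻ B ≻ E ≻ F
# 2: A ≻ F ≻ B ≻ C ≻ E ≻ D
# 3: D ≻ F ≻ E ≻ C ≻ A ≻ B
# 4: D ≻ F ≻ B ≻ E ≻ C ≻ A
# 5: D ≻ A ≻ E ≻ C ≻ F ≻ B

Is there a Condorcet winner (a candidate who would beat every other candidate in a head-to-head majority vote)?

Yes

Head-to-head results (5 voters total):
A vs B: A wins 4–1.
A vs C: C wins 3–2.
A vs D: D wins 4–1.
A vs E: A wins 3–2.
A vs F: A wins 3–2.
B vs C: C wins 3–2.
B vs D: D wins 4–1.
B vs E: B wins 3–2.
B vs F: F wins 4–1.
C vs D: D wins 4–1.
C vs E: E wins 3–2.
C vs F: F wins 3–2.
D vs E: D wins 4–1.
D vs F: D wins 4–1.
E vs F: F wins 3–2.
D beats each rival — A (4–1), B (4–1), C (4–1), E (4–1), F (4–1) — so D is the Condorcet winner.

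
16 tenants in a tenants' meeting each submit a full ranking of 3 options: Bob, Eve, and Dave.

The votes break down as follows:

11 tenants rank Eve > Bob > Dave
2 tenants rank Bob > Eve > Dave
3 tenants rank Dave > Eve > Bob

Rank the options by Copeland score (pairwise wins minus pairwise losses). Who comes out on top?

Eve

Pairwise results:
  Bob vs Eve: Eve wins 14–2.
  Bob vs Dave: Bob wins 13–3.
  Eve vs Dave: Eve wins 13–3.
Copeland scores (wins − losses):
  Bob: 1 − 1 = 0
  Eve: 2 − 0 = 2
  Dave: 0 − 2 = -2
Eve has the best Copeland score.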